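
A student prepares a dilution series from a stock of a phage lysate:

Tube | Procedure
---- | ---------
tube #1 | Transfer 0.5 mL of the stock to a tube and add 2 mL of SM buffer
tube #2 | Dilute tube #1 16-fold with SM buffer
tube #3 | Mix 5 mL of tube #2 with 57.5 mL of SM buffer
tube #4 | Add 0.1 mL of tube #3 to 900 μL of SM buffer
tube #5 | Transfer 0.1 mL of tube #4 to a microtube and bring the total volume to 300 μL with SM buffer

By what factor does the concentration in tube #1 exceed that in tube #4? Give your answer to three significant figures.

2.00 × 10^3

Step 1: 0.5 mL + 2 mL = 2.5 mL total → factor 2.5/0.5 = 5
Step 2: 16-fold → factor 16
Step 3: 5 mL + 57.5 mL = 62.5 mL total → factor 62.5/5 = 12.5
Step 4: 0.1 mL + 900 μL = 1 mL total → factor 1/0.1 = 10
Dilution factor to tube #1 = 5; to tube #4 = 10000
[tube #1]/[tube #4] = (factor to tube #4)/(factor to tube #1) = 10000/5 = 2.00 × 10^3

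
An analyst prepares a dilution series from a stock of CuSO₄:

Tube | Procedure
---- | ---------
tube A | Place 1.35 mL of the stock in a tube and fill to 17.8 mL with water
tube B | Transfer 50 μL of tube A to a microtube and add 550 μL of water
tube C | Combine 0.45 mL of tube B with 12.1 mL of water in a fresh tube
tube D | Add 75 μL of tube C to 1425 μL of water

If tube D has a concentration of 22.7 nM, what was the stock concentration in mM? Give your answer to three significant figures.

Step 1: 1.35 mL brought to 17.8 mL → factor 17.8/1.35 = 13.185
Step 2: 50 μL + 550 μL = 600 μL total → factor 600/50 = 12
Step 3: 0.45 mL + 12.1 mL = 12.55 mL total → factor 12.55/0.45 = 27.889
Step 4: 75 μL + 1425 μL = 1500 μL total → factor 1500/75 = 20
Overall dilution factor = 13.185 × 12 × 27.889 × 20 = 88253
Stock = 22.7 nM × 88253 = 2.003 × 10^6 nM = 2.00 mM

2.00 mM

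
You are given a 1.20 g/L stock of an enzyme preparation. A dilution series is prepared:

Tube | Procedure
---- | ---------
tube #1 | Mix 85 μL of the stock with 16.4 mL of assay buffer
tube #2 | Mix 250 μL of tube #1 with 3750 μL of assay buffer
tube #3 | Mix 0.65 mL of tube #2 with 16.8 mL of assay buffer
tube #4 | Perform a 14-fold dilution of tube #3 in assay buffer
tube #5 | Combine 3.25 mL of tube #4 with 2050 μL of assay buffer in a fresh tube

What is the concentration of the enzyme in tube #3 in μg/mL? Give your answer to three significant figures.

0.0144 μg/mL

Step 1: 85 μL + 16.4 mL = 16485 μL total → factor 16485/85 = 193.94
Step 2: 250 μL + 3750 μL = 4000 μL total → factor 4000/250 = 16
Step 3: 0.65 mL + 16.8 mL = 17.45 mL total → factor 17.45/0.65 = 26.846
Dilution factor through tube #3 = 193.94 × 16 × 26.846 = 83305
[tube #3] = 1.20 g/L / 83305 = 1.440 × 10^-5 g/L = 0.0144 μg/mL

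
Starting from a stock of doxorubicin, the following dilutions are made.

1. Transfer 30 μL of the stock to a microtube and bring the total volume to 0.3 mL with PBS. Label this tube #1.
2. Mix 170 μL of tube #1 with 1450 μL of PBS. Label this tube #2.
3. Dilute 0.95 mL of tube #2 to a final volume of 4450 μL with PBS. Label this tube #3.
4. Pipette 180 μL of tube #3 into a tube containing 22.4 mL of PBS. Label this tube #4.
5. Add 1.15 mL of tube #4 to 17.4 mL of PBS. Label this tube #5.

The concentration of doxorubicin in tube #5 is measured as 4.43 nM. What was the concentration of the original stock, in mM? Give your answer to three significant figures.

4.00 mM

Step 1: 30 μL brought to 0.3 mL → factor 300/30 = 10
Step 2: 170 μL + 1450 μL = 1620 μL total → factor 1620/170 = 9.5294
Step 3: 0.95 mL brought to 4450 μL → factor 4.45/0.95 = 4.6842
Step 4: 180 μL + 22.4 mL = 22580 μL total → factor 22580/180 = 125.44
Step 5: 1.15 mL + 17.4 mL = 18.55 mL total → factor 18.55/1.15 = 16.13
Overall dilution factor = 10 × 9.5294 × 4.6842 × 125.44 × 16.13 = 9.0323 × 10^5
Stock = 4.43 nM × 9.0323 × 10^5 = 4.001 × 10^6 nM = 4.00 mM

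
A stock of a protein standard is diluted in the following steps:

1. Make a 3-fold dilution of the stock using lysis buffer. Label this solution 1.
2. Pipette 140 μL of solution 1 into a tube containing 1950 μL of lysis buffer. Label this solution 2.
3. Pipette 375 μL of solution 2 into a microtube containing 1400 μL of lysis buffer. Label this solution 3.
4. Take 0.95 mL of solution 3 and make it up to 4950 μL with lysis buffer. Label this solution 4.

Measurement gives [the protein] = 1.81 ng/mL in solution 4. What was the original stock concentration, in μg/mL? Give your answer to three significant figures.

2.00 μg/mL

Step 1: 3-fold → factor 3
Step 2: 140 μL + 1950 μL = 2090 μL total → factor 2090/140 = 14.929
Step 3: 375 μL + 1400 μL = 1775 μL total → factor 1775/375 = 4.7333
Step 4: 0.95 mL brought to 4950 μL → factor 4.95/0.95 = 5.2105
Overall dilution factor = 3 × 14.929 × 4.7333 × 5.2105 = 1104.6
Stock = 1.81 ng/mL × 1104.6 = 1999 ng/mL = 2.00 μg/mL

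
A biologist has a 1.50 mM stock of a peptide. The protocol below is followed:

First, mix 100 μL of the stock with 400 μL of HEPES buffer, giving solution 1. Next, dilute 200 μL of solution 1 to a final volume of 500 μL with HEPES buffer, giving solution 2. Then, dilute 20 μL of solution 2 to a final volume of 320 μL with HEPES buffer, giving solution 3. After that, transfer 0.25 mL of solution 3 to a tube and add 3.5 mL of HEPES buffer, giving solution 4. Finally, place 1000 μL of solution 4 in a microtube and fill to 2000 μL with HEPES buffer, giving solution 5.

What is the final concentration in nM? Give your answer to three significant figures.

250 nM

Step 1: 100 μL + 400 μL = 500 μL total → factor 500/100 = 5
Step 2: 200 μL brought to 500 μL → factor 500/200 = 2.5
Step 3: 20 μL brought to 320 μL → factor 320/20 = 16
Step 4: 0.25 mL + 3.5 mL = 3.75 mL total → factor 3.75/0.25 = 15
Step 5: 1000 μL brought to 2000 μL → factor 2000/1000 = 2
Overall dilution factor = 5 × 2.5 × 16 × 15 × 2 = 6000
Final = 1.50 mM / 6000 = 0.0002500 mM = 250 nM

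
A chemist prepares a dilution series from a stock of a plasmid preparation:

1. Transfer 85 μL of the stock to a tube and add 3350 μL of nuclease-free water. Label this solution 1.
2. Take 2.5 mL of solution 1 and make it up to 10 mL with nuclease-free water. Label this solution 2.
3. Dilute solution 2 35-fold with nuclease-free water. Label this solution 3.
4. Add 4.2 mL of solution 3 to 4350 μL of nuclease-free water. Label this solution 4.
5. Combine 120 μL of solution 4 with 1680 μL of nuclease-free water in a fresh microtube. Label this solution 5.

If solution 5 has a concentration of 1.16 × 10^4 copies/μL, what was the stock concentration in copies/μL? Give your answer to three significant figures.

Step 1: 85 μL + 3350 μL = 3435 μL total → factor 3435/85 = 40.412
Step 2: 2.5 mL brought to 10 mL → factor 10/2.5 = 4
Step 3: 35-fold → factor 35
Step 4: 4.2 mL + 4350 μL = 8.55 mL total → factor 8.55/4.2 = 2.0357
Step 5: 120 μL + 1680 μL = 1800 μL total → factor 1800/120 = 15
Overall dilution factor = 40.412 × 4 × 35 × 2.0357 × 15 = 1.7276 × 10^5
Stock = 1.16 × 10^4 copies/μL × 1.7276 × 10^5 = 2.00 × 10^9 copies/μL

2.00 × 10^9 copies/μL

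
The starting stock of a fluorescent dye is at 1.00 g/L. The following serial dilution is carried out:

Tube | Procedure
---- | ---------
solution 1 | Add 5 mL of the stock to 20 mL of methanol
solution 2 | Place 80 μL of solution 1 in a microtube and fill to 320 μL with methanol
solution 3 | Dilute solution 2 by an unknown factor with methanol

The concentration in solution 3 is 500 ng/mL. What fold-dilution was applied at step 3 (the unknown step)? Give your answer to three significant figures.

Step 1: 5 mL + 20 mL = 25 mL total → factor 25/5 = 5
Step 2: 80 μL brought to 320 μL → factor 320/80 = 4
Step 3: unknown factor x
Product of known-step factors = 20
Overall factor = 1.00 g/L / (500 ng/mL) = 2000
x = 2000 / 20 = 100

100-fold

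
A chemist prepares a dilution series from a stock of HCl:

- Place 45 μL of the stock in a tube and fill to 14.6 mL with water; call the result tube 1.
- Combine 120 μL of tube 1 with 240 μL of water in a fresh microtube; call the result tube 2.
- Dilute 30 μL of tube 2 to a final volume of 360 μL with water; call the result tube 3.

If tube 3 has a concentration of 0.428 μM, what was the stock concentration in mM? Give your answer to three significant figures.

5.00 mM

Step 1: 45 μL brought to 14.6 mL → factor 14600/45 = 324.44
Step 2: 120 μL + 240 μL = 360 μL total → factor 360/120 = 3
Step 3: 30 μL brought to 360 μL → factor 360/30 = 12
Overall dilution factor = 324.44 × 3 × 12 = 11680
Stock = 0.428 μM × 11680 = 4999 μM = 5.00 mM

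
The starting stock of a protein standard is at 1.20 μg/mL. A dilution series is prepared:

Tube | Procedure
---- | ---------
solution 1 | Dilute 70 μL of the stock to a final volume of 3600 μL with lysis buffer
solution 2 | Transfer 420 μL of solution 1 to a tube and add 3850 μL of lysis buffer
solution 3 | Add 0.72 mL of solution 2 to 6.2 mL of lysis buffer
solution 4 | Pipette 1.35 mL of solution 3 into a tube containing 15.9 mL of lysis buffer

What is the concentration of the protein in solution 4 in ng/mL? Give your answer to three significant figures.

Step 1: 70 μL brought to 3600 μL → factor 3600/70 = 51.429
Step 2: 420 μL + 3850 μL = 4270 μL total → factor 4270/420 = 10.167
Step 3: 0.72 mL + 6.2 mL = 6.92 mL total → factor 6.92/0.72 = 9.6111
Step 4: 1.35 mL + 15.9 mL = 17.25 mL total → factor 17.25/1.35 = 12.778
Overall dilution factor = 51.429 × 10.167 × 9.6111 × 12.778 = 64211
Final = 1.20 μg/mL / 64211 = 1.869 × 10^-5 μg/mL = 0.0187 ng/mL

0.0187 ng/mL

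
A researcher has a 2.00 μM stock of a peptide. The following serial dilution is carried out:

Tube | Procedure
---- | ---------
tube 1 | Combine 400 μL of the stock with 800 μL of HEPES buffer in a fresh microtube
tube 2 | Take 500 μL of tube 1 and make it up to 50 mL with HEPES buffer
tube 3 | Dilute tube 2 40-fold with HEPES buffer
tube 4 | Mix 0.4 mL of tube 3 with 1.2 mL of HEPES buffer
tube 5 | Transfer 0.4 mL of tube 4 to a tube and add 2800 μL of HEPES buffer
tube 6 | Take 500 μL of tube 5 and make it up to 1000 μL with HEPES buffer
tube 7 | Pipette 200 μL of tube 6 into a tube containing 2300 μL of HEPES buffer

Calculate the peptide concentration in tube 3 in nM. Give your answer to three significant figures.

0.167 nM

Step 1: 400 μL + 800 μL = 1200 μL total → factor 1200/400 = 3
Step 2: 500 μL brought to 50 mL → factor 50000/500 = 100
Step 3: 40-fold → factor 40
Dilution factor through tube 3 = 3 × 100 × 40 = 12000
[tube 3] = 2.00 μM / 12000 = 0.0001667 μM = 0.167 nM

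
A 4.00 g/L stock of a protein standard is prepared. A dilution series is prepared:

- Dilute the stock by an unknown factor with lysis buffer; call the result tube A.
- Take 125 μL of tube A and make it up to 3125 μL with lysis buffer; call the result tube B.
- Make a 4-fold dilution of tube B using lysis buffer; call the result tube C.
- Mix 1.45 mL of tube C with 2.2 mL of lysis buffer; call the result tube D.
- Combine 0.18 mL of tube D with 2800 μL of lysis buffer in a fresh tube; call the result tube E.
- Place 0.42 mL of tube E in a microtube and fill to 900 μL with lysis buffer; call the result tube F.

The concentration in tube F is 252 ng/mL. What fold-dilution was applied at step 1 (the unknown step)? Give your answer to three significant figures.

Step 1: unknown factor x
Step 2: 125 μL brought to 3125 μL → factor 3125/125 = 25
Step 3: 4-fold → factor 4
Step 4: 1.45 mL + 2.2 mL = 3.65 mL total → factor 3.65/1.45 = 2.5172
Step 5: 0.18 mL + 2800 μL = 2.98 mL total → factor 2.98/0.18 = 16.556
Step 6: 0.42 mL brought to 900 μL → factor 0.9/0.42 = 2.1429
Product of known-step factors = 8930.2
Overall factor = 4.00 g/L / (252 ng/mL) = 15873
x = 15873 / 8930.2 = 1.78

1.78-fold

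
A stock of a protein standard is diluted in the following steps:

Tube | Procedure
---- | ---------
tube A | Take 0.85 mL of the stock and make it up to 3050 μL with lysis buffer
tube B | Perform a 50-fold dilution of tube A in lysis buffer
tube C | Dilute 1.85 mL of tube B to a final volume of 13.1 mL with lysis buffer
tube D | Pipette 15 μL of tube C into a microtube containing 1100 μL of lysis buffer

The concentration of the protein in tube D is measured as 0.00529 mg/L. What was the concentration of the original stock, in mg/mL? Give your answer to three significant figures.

Step 1: 0.85 mL brought to 3050 μL → factor 3.05/0.85 = 3.5882
Step 2: 50-fold → factor 50
Step 3: 1.85 mL brought to 13.1 mL → factor 13.1/1.85 = 7.0811
Step 4: 15 μL + 1100 μL = 1115 μL total → factor 1115/15 = 74.333
Overall dilution factor = 3.5882 × 50 × 7.0811 × 74.333 = 94435
Stock = 0.00529 mg/L × 94435 = 499.6 mg/L = 0.500 mg/mL

0.500 mg/mL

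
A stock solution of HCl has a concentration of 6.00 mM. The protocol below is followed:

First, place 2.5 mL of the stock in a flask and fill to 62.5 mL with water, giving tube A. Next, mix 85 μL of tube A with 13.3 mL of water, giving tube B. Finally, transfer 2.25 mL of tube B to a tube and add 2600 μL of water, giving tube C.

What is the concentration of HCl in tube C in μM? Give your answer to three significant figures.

0.707 μM

Step 1: 2.5 mL brought to 62.5 mL → factor 62.5/2.5 = 25
Step 2: 85 μL + 13.3 mL = 13385 μL total → factor 13385/85 = 157.47
Step 3: 2.25 mL + 2600 μL = 4.85 mL total → factor 4.85/2.25 = 2.1556
Overall dilution factor = 25 × 157.47 × 2.1556 = 8485.9
Final = 6.00 mM / 8485.9 = 0.0007071 mM = 0.707 μM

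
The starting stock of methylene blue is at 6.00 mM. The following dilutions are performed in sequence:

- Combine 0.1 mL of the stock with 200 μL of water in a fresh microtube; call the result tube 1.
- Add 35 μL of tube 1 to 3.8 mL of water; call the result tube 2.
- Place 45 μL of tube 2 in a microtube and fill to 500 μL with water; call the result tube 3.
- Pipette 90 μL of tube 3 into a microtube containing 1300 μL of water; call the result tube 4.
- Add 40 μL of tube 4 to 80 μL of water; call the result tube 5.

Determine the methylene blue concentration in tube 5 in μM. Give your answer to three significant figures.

Step 1: 0.1 mL + 200 μL = 0.3 mL total → factor 0.3/0.1 = 3
Step 2: 35 μL + 3.8 mL = 3835 μL total → factor 3835/35 = 109.57
Step 3: 45 μL brought to 500 μL → factor 500/45 = 11.111
Step 4: 90 μL + 1300 μL = 1390 μL total → factor 1390/90 = 15.444
Step 5: 40 μL + 80 μL = 120 μL total → factor 120/40 = 3
Overall dilution factor = 3 × 109.57 × 11.111 × 15.444 × 3 = 1.6923 × 10^5
Final = 6.00 mM / 1.6923 × 10^5 = 3.546 × 10^-5 mM = 0.0355 μM

0.0355 μM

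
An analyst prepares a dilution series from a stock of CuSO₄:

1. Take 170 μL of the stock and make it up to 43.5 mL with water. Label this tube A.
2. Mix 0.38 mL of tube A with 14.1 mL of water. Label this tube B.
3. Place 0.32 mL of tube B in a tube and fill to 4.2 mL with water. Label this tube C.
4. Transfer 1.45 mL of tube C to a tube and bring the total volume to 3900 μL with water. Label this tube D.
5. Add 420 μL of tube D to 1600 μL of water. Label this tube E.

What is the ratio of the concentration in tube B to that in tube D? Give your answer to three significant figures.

35.3

Step 1: 170 μL brought to 43.5 mL → factor 43500/170 = 255.88
Step 2: 0.38 mL + 14.1 mL = 14.48 mL total → factor 14.48/0.38 = 38.105
Step 3: 0.32 mL brought to 4.2 mL → factor 4.2/0.32 = 13.125
Step 4: 1.45 mL brought to 3900 μL → factor 3.9/1.45 = 2.6897
Dilution factor to tube B = 9750.5; to tube D = 3.4421 × 10^5
[tube B]/[tube D] = (factor to tube D)/(factor to tube B) = 3.4421 × 10^5/9750.5 = 35.3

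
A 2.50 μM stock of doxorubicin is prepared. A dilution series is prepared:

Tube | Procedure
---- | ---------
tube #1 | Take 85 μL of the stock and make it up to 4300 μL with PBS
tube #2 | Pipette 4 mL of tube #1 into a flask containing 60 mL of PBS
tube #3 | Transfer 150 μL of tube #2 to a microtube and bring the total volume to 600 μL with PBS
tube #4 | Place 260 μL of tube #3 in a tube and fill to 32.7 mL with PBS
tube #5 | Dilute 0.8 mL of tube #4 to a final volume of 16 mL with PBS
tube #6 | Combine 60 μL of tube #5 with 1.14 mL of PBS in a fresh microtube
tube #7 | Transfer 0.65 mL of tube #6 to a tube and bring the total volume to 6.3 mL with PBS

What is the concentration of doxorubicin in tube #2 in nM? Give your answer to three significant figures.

Step 1: 85 μL brought to 4300 μL → factor 4300/85 = 50.588
Step 2: 4 mL + 60 mL = 64 mL total → factor 64/4 = 16
Dilution factor through tube #2 = 50.588 × 16 = 809.41
[tube #2] = 2.50 μM / 809.41 = 0.003089 μM = 3.09 nM

3.09 nM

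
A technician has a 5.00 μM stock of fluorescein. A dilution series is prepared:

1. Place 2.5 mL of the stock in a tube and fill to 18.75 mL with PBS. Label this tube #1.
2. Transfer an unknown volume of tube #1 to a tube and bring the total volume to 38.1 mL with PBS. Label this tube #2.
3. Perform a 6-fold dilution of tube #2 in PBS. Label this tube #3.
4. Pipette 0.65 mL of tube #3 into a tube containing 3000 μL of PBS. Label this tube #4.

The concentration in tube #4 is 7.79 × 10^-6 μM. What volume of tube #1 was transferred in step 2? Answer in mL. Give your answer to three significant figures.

0.0150 mL

Step 1: 2.5 mL brought to 18.75 mL → factor 18.75/2.5 = 7.5
Step 2: v brought to 38.1 mL → factor = 38.1 mL/v
Step 3: 6-fold → factor 6
Step 4: 0.65 mL + 3000 μL = 3.65 mL total → factor 3.65/0.65 = 5.6154
Product of known-step factors = 252.69
Overall factor = 5.00 μM / (7.79 × 10^-6 μM) = 6.4185 × 10^5
Step-2 factor = 6.4185 × 10^5 / 252.69 = 2540
v = 38.1 mL / 2540 = 0.0150 mL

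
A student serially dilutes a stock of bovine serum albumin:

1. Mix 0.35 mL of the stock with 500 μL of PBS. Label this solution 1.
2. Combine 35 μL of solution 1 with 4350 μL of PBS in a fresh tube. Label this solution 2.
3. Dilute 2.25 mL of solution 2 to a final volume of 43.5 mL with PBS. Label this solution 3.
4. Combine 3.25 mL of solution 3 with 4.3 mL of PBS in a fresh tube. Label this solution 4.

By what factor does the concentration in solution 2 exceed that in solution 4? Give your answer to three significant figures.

44.9

Step 1: 0.35 mL + 500 μL = 0.85 mL total → factor 0.85/0.35 = 2.4286
Step 2: 35 μL + 4350 μL = 4385 μL total → factor 4385/35 = 125.29
Step 3: 2.25 mL brought to 43.5 mL → factor 43.5/2.25 = 19.333
Step 4: 3.25 mL + 4.3 mL = 7.55 mL total → factor 7.55/3.25 = 2.3231
Dilution factor to solution 2 = 304.27; to solution 4 = 13665
[solution 2]/[solution 4] = (factor to solution 4)/(factor to solution 2) = 13665/304.27 = 44.9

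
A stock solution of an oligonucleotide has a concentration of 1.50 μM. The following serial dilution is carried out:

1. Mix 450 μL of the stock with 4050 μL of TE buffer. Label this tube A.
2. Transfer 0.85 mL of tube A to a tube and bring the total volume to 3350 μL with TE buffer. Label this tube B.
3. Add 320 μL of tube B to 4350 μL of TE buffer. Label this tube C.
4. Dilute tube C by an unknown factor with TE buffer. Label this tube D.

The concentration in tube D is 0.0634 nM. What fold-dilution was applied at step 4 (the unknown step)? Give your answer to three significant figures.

41.1-fold

Step 1: 450 μL + 4050 μL = 4500 μL total → factor 4500/450 = 10
Step 2: 0.85 mL brought to 3350 μL → factor 3.35/0.85 = 3.9412
Step 3: 320 μL + 4350 μL = 4670 μL total → factor 4670/320 = 14.594
Step 4: unknown factor x
Product of known-step factors = 575.17
Overall factor = 1.50 μM / (0.0634 nM) = 23659
x = 23659 / 575.17 = 41.1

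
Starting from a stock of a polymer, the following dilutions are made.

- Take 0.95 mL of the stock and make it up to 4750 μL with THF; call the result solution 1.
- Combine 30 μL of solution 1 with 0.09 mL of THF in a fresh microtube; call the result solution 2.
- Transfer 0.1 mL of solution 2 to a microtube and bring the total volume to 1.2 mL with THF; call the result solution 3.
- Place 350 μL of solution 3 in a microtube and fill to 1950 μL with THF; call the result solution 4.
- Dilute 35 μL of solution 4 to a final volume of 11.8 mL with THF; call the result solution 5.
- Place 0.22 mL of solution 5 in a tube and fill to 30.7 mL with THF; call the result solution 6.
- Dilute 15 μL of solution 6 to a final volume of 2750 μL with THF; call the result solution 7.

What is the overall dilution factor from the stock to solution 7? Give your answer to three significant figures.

1.15 × 10^10

Step 1: 0.95 mL brought to 4750 μL → factor 4.75/0.95 = 5
Step 2: 30 μL + 0.09 mL = 120 μL total → factor 120/30 = 4
Step 3: 0.1 mL brought to 1.2 mL → factor 1.2/0.1 = 12
Step 4: 350 μL brought to 1950 μL → factor 1950/350 = 5.5714
Step 5: 35 μL brought to 11.8 mL → factor 11800/35 = 337.14
Step 6: 0.22 mL brought to 30.7 mL → factor 30.7/0.22 = 139.55
Step 7: 15 μL brought to 2750 μL → factor 2750/15 = 183.33
Overall dilution factor = 5 × 4 × 12 × 5.5714 × 337.14 × 139.55 × 183.33 = 1.1533 × 10^10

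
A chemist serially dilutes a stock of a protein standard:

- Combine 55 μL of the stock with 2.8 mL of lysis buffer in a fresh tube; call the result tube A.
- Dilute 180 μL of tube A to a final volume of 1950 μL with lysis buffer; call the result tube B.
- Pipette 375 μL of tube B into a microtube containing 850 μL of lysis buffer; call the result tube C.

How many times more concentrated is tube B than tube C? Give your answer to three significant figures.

3.27

Step 1: 55 μL + 2.8 mL = 2855 μL total → factor 2855/55 = 51.909
Step 2: 180 μL brought to 1950 μL → factor 1950/180 = 10.833
Step 3: 375 μL + 850 μL = 1225 μL total → factor 1225/375 = 3.2667
Dilution factor to tube B = 562.35; to tube C = 1837
[tube B]/[tube C] = (factor to tube C)/(factor to tube B) = 1837/562.35 = 3.27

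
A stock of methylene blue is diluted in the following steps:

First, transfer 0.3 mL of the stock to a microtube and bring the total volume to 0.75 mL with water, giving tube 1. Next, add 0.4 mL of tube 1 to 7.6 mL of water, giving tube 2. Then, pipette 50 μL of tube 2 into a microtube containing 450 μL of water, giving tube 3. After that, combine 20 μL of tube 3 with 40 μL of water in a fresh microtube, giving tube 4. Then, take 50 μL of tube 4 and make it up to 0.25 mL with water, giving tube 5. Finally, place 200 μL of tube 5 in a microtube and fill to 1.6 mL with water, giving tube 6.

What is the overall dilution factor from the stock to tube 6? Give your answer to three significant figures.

Step 1: 0.3 mL brought to 0.75 mL → factor 0.75/0.3 = 2.5
Step 2: 0.4 mL + 7.6 mL = 8 mL total → factor 8/0.4 = 20
Step 3: 50 μL + 450 μL = 500 μL total → factor 500/50 = 10
Step 4: 20 μL + 40 μL = 60 μL total → factor 60/20 = 3
Step 5: 50 μL brought to 0.25 mL → factor 250/50 = 5
Step 6: 200 μL brought to 1.6 mL → factor 1600/200 = 8
Overall dilution factor = 2.5 × 20 × 10 × 3 × 5 × 8 = 60000

6.00 × 10^4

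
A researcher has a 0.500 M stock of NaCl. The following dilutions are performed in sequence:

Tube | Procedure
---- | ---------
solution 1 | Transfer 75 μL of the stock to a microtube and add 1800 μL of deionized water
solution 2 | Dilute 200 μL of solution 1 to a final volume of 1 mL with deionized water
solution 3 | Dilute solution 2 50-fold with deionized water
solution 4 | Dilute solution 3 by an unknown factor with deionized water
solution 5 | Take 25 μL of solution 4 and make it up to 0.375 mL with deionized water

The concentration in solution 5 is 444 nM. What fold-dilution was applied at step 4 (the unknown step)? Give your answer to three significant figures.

Step 1: 75 μL + 1800 μL = 1875 μL total → factor 1875/75 = 25
Step 2: 200 μL brought to 1 mL → factor 1000/200 = 5
Step 3: 50-fold → factor 50
Step 4: unknown factor x
Step 5: 25 μL brought to 0.375 mL → factor 375/25 = 15
Product of known-step factors = 93750
Overall factor = 0.500 M / (444 nM) = 1.1261 × 10^6
x = 1.1261 × 10^6 / 93750 = 12.0

12.0-fold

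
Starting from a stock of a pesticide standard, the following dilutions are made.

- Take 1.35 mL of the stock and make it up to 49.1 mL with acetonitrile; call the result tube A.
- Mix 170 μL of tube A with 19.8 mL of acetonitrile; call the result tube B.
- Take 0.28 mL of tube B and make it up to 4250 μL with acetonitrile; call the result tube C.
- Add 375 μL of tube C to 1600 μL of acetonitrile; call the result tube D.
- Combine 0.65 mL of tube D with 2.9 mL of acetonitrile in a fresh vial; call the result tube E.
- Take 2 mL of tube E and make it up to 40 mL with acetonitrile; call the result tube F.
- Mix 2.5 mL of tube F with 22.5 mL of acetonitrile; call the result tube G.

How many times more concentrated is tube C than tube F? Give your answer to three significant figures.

Step 1: 1.35 mL brought to 49.1 mL → factor 49.1/1.35 = 36.37
Step 2: 170 μL + 19.8 mL = 19970 μL total → factor 19970/170 = 117.47
Step 3: 0.28 mL brought to 4250 μL → factor 4.25/0.28 = 15.179
Step 4: 375 μL + 1600 μL = 1975 μL total → factor 1975/375 = 5.2667
Step 5: 0.65 mL + 2.9 mL = 3.55 mL total → factor 3.55/0.65 = 5.4615
Step 6: 2 mL brought to 40 mL → factor 40/2 = 20
Dilution factor to tube C = 64850; to tube F = 3.7307 × 10^7
[tube C]/[tube F] = (factor to tube F)/(factor to tube C) = 3.7307 × 10^7/64850 = 575

575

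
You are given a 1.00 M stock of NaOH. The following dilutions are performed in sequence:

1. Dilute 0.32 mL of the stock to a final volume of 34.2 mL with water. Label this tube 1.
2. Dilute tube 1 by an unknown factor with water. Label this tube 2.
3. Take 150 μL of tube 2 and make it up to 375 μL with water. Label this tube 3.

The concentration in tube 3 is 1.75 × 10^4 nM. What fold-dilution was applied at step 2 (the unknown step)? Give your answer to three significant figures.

214-fold

Step 1: 0.32 mL brought to 34.2 mL → factor 34.2/0.32 = 106.88
Step 2: unknown factor x
Step 3: 150 μL brought to 375 μL → factor 375/150 = 2.5
Product of known-step factors = 267.19
Overall factor = 1.00 M / (1.75 × 10^4 nM) = 57143
x = 57143 / 267.19 = 214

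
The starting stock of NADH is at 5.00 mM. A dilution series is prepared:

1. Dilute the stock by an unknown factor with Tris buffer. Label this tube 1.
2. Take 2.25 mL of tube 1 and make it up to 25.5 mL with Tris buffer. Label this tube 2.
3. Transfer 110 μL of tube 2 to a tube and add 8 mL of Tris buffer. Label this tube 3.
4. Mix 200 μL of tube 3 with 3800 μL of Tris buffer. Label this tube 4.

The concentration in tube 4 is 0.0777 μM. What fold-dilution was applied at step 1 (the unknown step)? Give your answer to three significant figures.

Step 1: unknown factor x
Step 2: 2.25 mL brought to 25.5 mL → factor 25.5/2.25 = 11.333
Step 3: 110 μL + 8 mL = 8110 μL total → factor 8110/110 = 73.727
Step 4: 200 μL + 3800 μL = 4000 μL total → factor 4000/200 = 20
Product of known-step factors = 16712
Overall factor = 5.00 mM / (0.0777 μM) = 64350
x = 64350 / 16712 = 3.85

3.85-fold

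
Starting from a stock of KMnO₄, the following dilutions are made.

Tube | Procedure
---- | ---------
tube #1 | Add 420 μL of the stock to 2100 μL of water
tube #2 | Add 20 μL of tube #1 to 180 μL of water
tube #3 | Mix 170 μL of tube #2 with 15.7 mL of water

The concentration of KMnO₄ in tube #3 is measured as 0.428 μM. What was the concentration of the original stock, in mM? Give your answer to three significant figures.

Step 1: 420 μL + 2100 μL = 2520 μL total → factor 2520/420 = 6
Step 2: 20 μL + 180 μL = 200 μL total → factor 200/20 = 10
Step 3: 170 μL + 15.7 mL = 15870 μL total → factor 15870/170 = 93.353
Overall dilution factor = 6 × 10 × 93.353 = 5601.2
Stock = 0.428 μM × 5601.2 = 2397 μM = 2.40 mM

2.40 mM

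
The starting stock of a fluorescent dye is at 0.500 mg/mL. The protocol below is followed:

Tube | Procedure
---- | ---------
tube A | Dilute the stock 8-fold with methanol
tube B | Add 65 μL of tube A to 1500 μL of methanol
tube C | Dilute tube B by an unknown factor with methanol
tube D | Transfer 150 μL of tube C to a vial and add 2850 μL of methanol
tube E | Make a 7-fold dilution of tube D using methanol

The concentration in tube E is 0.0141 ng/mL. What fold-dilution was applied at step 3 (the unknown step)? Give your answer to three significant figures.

1.32 × 10^3-fold

Step 1: 8-fold → factor 8
Step 2: 65 μL + 1500 μL = 1565 μL total → factor 1565/65 = 24.077
Step 3: unknown factor x
Step 4: 150 μL + 2850 μL = 3000 μL total → factor 3000/150 = 20
Step 5: 7-fold → factor 7
Product of known-step factors = 26966
Overall factor = 0.500 mg/mL / (0.0141 ng/mL) = 3.5461 × 10^7
x = 3.5461 × 10^7 / 26966 = 1.32 × 10^3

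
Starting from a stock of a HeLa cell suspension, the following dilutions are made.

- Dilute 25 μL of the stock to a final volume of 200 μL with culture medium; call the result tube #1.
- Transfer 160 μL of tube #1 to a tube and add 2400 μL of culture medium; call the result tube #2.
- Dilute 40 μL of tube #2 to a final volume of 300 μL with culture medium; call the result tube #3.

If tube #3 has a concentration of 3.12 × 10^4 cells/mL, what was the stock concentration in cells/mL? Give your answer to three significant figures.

3.00 × 10^7 cells/mL

Step 1: 25 μL brought to 200 μL → factor 200/25 = 8
Step 2: 160 μL + 2400 μL = 2560 μL total → factor 2560/160 = 16
Step 3: 40 μL brought to 300 μL → factor 300/40 = 7.5
Overall dilution factor = 8 × 16 × 7.5 = 960
Stock = 3.12 × 10^4 cells/mL × 960 = 3.00 × 10^7 cells/mL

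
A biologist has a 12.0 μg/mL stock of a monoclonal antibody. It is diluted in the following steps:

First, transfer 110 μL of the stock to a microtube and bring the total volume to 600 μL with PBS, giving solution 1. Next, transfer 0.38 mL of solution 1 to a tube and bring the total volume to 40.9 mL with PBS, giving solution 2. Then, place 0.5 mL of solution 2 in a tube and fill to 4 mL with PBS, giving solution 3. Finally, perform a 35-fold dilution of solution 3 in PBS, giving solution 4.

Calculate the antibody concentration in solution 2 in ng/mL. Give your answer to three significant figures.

Step 1: 110 μL brought to 600 μL → factor 600/110 = 5.4545
Step 2: 0.38 mL brought to 40.9 mL → factor 40.9/0.38 = 107.63
Dilution factor through solution 2 = 5.4545 × 107.63 = 587.08
[solution 2] = 12.0 μg/mL / 587.08 = 0.02044 μg/mL = 20.4 ng/mL

20.4 ng/mL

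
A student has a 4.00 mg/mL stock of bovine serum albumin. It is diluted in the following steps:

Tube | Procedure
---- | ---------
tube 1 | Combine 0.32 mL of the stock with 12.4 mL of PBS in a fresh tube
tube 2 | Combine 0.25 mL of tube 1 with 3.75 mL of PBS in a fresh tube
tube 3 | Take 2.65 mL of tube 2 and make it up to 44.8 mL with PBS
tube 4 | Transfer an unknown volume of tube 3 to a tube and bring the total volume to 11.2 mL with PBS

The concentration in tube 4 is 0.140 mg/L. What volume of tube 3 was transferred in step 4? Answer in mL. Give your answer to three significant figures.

4.21 mL

Step 1: 0.32 mL + 12.4 mL = 12.72 mL total → factor 12.72/0.32 = 39.75
Step 2: 0.25 mL + 3.75 mL = 4 mL total → factor 4/0.25 = 16
Step 3: 2.65 mL brought to 44.8 mL → factor 44.8/2.65 = 16.906
Step 4: v brought to 11.2 mL → factor = 11.2 mL/v
Product of known-step factors = 10752
Overall factor = 4.00 mg/mL / (0.140 mg/L) = 28571
Step-4 factor = 28571 / 10752 = 2.6573
v = 11.2 mL / 2.6573 = 4.21 mL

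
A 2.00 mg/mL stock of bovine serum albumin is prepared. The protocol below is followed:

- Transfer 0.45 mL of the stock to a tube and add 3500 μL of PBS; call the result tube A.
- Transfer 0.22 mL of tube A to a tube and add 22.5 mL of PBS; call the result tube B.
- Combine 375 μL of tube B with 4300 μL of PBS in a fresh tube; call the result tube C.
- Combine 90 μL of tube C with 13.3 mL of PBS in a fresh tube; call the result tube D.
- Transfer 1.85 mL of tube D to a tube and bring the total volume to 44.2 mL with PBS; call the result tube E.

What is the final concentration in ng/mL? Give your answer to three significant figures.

0.0498 ng/mL

Step 1: 0.45 mL + 3500 μL = 3.95 mL total → factor 3.95/0.45 = 8.7778
Step 2: 0.22 mL + 22.5 mL = 22.72 mL total → factor 22.72/0.22 = 103.27
Step 3: 375 μL + 4300 μL = 4675 μL total → factor 4675/375 = 12.467
Step 4: 90 μL + 13.3 mL = 13390 μL total → factor 13390/90 = 148.78
Step 5: 1.85 mL brought to 44.2 mL → factor 44.2/1.85 = 23.892
Overall dilution factor = 8.7778 × 103.27 × 12.467 × 148.78 × 23.892 = 4.0171 × 10^7
Final = 2.00 mg/mL / 4.0171 × 10^7 = 4.979 × 10^-8 mg/mL = 0.0498 ng/mL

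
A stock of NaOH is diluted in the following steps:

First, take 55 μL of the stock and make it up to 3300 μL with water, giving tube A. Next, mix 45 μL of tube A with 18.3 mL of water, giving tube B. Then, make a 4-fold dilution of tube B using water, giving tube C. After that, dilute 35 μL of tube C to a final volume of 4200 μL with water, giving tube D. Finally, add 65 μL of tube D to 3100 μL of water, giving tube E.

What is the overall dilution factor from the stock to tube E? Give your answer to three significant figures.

Step 1: 55 μL brought to 3300 μL → factor 3300/55 = 60
Step 2: 45 μL + 18.3 mL = 18345 μL total → factor 18345/45 = 407.67
Step 3: 4-fold → factor 4
Step 4: 35 μL brought to 4200 μL → factor 4200/35 = 120
Step 5: 65 μL + 3100 μL = 3165 μL total → factor 3165/65 = 48.692
Overall dilution factor = 60 × 407.67 × 4 × 120 × 48.692 = 5.7169 × 10^8

5.72 × 10^8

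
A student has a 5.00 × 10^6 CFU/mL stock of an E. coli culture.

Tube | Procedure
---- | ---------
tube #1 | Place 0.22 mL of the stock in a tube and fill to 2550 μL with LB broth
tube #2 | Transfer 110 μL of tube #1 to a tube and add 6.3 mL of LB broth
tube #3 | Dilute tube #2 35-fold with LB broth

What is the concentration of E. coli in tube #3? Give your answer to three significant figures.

Step 1: 0.22 mL brought to 2550 μL → factor 2.55/0.22 = 11.591
Step 2: 110 μL + 6.3 mL = 6410 μL total → factor 6410/110 = 58.273
Step 3: 35-fold → factor 35
Dilution factor through tube #3 = 11.591 × 58.273 × 35 = 23640
[tube #3] = 5.00 × 10^6 CFU/mL / 23640 = 212 CFU/mL

212 CFU/mL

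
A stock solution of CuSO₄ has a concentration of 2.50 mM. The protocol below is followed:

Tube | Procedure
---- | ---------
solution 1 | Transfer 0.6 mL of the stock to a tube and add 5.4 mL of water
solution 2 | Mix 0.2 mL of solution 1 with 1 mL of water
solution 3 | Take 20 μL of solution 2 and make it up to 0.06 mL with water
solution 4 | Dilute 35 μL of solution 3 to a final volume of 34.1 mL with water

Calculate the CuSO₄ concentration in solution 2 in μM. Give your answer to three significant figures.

41.7 μM

Step 1: 0.6 mL + 5.4 mL = 6 mL total → factor 6/0.6 = 10
Step 2: 0.2 mL + 1 mL = 1.2 mL total → factor 1.2/0.2 = 6
Dilution factor through solution 2 = 10 × 6 = 60
[solution 2] = 2.50 mM / 60 = 0.04167 mM = 41.7 μM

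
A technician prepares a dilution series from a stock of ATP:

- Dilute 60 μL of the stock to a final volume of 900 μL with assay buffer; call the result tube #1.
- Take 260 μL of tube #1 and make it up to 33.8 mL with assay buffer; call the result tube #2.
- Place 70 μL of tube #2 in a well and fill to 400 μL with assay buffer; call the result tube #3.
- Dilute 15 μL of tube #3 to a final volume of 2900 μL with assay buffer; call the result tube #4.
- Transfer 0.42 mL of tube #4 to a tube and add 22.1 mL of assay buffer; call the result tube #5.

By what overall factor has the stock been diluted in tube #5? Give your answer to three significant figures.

1.16 × 10^8

Step 1: 60 μL brought to 900 μL → factor 900/60 = 15
Step 2: 260 μL brought to 33.8 mL → factor 33800/260 = 130
Step 3: 70 μL brought to 400 μL → factor 400/70 = 5.7143
Step 4: 15 μL brought to 2900 μL → factor 2900/15 = 193.33
Step 5: 0.42 mL + 22.1 mL = 22.52 mL total → factor 22.52/0.42 = 53.619
Overall dilution factor = 15 × 130 × 5.7143 × 193.33 × 53.619 = 1.1551 × 10^8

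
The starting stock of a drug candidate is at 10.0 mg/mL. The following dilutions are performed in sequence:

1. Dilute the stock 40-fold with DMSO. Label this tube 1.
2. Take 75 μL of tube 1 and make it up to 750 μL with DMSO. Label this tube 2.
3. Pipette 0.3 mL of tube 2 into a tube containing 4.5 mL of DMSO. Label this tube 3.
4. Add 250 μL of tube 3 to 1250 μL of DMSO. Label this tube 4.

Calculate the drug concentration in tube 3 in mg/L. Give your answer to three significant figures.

Step 1: 40-fold → factor 40
Step 2: 75 μL brought to 750 μL → factor 750/75 = 10
Step 3: 0.3 mL + 4.5 mL = 4.8 mL total → factor 4.8/0.3 = 16
Dilution factor through tube 3 = 40 × 10 × 16 = 6400
[tube 3] = 10.0 mg/mL / 6400 = 0.001563 mg/mL = 1.56 mg/L

1.56 mg/L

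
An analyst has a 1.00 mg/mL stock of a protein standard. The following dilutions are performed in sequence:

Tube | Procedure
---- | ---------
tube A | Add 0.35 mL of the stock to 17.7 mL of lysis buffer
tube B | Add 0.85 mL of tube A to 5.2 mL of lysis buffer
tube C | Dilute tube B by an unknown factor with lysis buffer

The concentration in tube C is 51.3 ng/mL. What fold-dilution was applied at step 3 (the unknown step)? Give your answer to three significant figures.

Step 1: 0.35 mL + 17.7 mL = 18.05 mL total → factor 18.05/0.35 = 51.571
Step 2: 0.85 mL + 5.2 mL = 6.05 mL total → factor 6.05/0.85 = 7.1176
Step 3: unknown factor x
Product of known-step factors = 367.07
Overall factor = 1.00 mg/mL / (51.3 ng/mL) = 19493
x = 19493 / 367.07 = 53.1

53.1-fold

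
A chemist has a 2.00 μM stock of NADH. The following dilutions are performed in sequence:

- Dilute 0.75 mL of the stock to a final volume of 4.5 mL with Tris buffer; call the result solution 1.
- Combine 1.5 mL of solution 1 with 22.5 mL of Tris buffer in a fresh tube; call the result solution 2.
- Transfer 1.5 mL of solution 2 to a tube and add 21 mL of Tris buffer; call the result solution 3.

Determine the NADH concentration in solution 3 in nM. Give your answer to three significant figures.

1.39 nM

Step 1: 0.75 mL brought to 4.5 mL → factor 4.5/0.75 = 6
Step 2: 1.5 mL + 22.5 mL = 24 mL total → factor 24/1.5 = 16
Step 3: 1.5 mL + 21 mL = 22.5 mL total → factor 22.5/1.5 = 15
Overall dilution factor = 6 × 16 × 15 = 1440
Final = 2.00 μM / 1440 = 0.001389 μM = 1.39 nM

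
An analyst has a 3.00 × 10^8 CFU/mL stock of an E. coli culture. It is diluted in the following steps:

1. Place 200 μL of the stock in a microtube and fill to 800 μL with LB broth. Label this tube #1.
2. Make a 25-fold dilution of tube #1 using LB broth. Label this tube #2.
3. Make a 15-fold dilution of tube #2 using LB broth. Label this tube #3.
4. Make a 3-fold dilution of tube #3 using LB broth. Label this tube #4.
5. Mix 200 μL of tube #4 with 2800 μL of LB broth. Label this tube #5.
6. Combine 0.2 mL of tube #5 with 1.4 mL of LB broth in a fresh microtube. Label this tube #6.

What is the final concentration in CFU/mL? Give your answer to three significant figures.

Step 1: 200 μL brought to 800 μL → factor 800/200 = 4
Step 2: 25-fold → factor 25
Step 3: 15-fold → factor 15
Step 4: 3-fold → factor 3
Step 5: 200 μL + 2800 μL = 3000 μL total → factor 3000/200 = 15
Step 6: 0.2 mL + 1.4 mL = 1.6 mL total → factor 1.6/0.2 = 8
Overall dilution factor = 4 × 25 × 15 × 3 × 15 × 8 = 5.4 × 10^5
Final = 3.00 × 10^8 CFU/mL / 5.4 × 10^5 = 556 CFU/mL

556 CFU/mL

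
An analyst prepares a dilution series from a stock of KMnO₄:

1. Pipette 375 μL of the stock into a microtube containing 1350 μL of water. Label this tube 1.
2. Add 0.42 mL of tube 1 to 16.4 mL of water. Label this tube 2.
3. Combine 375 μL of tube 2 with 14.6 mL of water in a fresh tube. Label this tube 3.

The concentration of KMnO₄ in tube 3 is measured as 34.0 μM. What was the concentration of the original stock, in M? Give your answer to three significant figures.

0.250 M

Step 1: 375 μL + 1350 μL = 1725 μL total → factor 1725/375 = 4.6
Step 2: 0.42 mL + 16.4 mL = 16.82 mL total → factor 16.82/0.42 = 40.048
Step 3: 375 μL + 14.6 mL = 14975 μL total → factor 14975/375 = 39.933
Overall dilution factor = 4.6 × 40.048 × 39.933 = 7356.5
Stock = 34.0 μM × 7356.5 = 2.501 × 10^5 μM = 0.250 M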